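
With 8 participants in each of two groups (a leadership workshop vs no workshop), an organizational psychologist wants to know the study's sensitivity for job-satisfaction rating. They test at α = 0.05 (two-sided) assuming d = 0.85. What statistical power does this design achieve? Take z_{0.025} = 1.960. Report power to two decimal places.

power ≈ 0.40

For two equal groups, power = Φ(d·√(n/2) − z_{α/2}).
d·√(n/2) = 0.85 × √(8/2) = 0.85 × 2.000 = 1.700.
z_β = 1.700 − 1.960 = -0.260.
Power = Φ(-0.260) = 0.397.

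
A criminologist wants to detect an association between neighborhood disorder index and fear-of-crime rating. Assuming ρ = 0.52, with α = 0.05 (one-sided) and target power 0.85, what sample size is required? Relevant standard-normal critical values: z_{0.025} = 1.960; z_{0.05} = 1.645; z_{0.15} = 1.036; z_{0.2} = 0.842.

n = 25

Fisher's z: C = ½·ln((1+r)/(1−r)) = ½·ln(3.1667) = 0.5763.
n = ((z_{α} + z_β)/C)² + 3.
(1.645 + 1.036) / 0.5763 = 2.681 / 0.5763 = 4.652.
n = 4.652² + 3 = 21.64 + 3 = 24.6.
Round up.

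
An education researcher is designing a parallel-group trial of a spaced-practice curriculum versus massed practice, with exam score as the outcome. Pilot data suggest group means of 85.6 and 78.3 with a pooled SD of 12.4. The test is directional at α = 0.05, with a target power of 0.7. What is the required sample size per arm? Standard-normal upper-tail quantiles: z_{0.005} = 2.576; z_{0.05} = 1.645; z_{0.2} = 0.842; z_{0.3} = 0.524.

Cohen's d = |M₁ − M₂| / SD_pooled = |85.6 − 78.3| / 12.4 = 7.3 / 12.4 = 0.589.
For two independent groups with equal n: n = 2·((z_{α} + z_β) / d)².
z_{α} + z_β = 1.645 + 0.524 = 2.169.
n = 2 × (2.169 / 0.589)² = 2 × 3.683² = 2 × 13.56 = 27.1.
Round up to the next whole participant.

n = 28 per group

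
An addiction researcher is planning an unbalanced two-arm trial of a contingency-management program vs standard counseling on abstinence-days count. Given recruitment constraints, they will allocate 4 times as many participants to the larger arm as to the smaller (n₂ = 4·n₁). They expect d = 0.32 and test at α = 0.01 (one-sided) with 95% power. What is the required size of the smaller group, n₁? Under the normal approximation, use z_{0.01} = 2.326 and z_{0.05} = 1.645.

With allocation ratio k = n₂/n₁ = 4, Var(x̄₁−x̄₂) = σ²(1/n₁ + 1/(k·n₁)) = σ²·(k+1)/(k·n₁).
So n₁ = (1 + 1/k)·((z_{α} + z_β)/d)² = 1.250 × (3.971/0.32)².
n₁ = 1.250 × 153.99 = 192.5.
Round up: n₁ = 193, giving n₂ = 4 × 193 = 772.

n₁ = 193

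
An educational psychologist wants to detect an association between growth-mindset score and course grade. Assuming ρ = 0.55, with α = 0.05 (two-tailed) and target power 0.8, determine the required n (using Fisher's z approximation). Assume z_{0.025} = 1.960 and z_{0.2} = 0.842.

Fisher's z: C = ½·ln((1+r)/(1−r)) = ½·ln(3.4444) = 0.6184.
n = ((z_{α/2} + z_β)/C)² + 3.
(1.960 + 0.842) / 0.6184 = 2.802 / 0.6184 = 4.531.
n = 4.531² + 3 = 20.53 + 3 = 23.5.
Round up.

n = 24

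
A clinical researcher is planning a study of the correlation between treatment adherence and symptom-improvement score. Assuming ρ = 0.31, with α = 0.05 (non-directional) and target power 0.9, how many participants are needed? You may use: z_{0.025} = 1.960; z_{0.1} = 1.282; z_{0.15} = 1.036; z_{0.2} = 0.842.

n = 106

Fisher's z: C = ½·ln((1+r)/(1−r)) = ½·ln(1.8986) = 0.3205.
n = ((z_{α/2} + z_β)/C)² + 3.
(1.960 + 1.282) / 0.3205 = 3.242 / 0.3205 = 10.115.
n = 10.115² + 3 = 102.32 + 3 = 105.3.
Round up.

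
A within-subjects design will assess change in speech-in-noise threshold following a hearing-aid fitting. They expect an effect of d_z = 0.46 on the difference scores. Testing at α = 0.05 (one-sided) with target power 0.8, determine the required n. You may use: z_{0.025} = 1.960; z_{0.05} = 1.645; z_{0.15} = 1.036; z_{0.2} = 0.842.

For a paired (one-sample on differences) test: n = ((z_{α} + z_β) / d)².
z_{α} + z_β = 1.645 + 0.842 = 2.487.
n = (2.487 / 0.46)² = 5.407² = 29.23.
Round up.

n = 30 pairs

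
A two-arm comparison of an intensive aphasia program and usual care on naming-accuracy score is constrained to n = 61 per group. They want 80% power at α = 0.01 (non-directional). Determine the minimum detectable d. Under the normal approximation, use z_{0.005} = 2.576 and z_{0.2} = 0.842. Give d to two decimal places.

d_min ≈ 0.62

For two independent groups of n = 61 each: d_min = (z_{α/2} + z_β)·√(2/n).
z-sum = 2.576 + 0.842 = 3.418.
d_min = 3.418 × √(2/61) = 3.418 × 0.1811 = 0.619.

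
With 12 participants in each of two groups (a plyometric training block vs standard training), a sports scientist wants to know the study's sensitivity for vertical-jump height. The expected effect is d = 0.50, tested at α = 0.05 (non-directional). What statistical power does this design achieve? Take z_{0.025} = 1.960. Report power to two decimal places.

For two equal groups, power = Φ(d·√(n/2) − z_{α/2}).
d·√(n/2) = 0.50 × √(12/2) = 0.50 × 2.449 = 1.225.
z_β = 1.225 − 1.960 = -0.735.
Power = Φ(-0.735) = 0.231.

power ≈ 0.23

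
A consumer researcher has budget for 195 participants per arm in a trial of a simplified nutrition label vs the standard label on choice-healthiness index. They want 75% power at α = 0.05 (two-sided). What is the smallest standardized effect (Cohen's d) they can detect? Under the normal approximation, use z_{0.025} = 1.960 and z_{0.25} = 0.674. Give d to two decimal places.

For two independent groups of n = 195 each: d_min = (z_{α/2} + z_β)·√(2/n).
z-sum = 1.960 + 0.674 = 2.634.
d_min = 2.634 × √(2/195) = 2.634 × 0.1013 = 0.267.

d_min ≈ 0.27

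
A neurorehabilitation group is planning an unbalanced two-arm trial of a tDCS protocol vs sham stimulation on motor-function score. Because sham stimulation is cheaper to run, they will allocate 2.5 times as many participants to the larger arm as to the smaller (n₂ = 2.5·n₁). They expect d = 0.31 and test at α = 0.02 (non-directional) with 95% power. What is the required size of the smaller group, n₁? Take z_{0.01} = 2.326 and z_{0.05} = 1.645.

n₁ = 230

With allocation ratio k = n₂/n₁ = 2.5, Var(x̄₁−x̄₂) = σ²(1/n₁ + 1/(k·n₁)) = σ²·(k+1)/(k·n₁).
So n₁ = (1 + 1/k)·((z_{α/2} + z_β)/d)² = 1.400 × (3.971/0.31)².
n₁ = 1.400 × 164.09 = 229.7.
Round up: n₁ = 230, giving n₂ = 2.5 × 230 = 575.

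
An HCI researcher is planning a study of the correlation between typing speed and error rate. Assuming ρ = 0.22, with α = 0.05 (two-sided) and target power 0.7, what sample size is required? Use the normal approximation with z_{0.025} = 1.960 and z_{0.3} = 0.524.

n = 127

Fisher's z: C = ½·ln((1+r)/(1−r)) = ½·ln(1.5641) = 0.2237.
n = ((z_{α/2} + z_β)/C)² + 3.
(1.960 + 0.524) / 0.2237 = 2.484 / 0.2237 = 11.104.
n = 11.104² + 3 = 123.30 + 3 = 126.3.
Round up.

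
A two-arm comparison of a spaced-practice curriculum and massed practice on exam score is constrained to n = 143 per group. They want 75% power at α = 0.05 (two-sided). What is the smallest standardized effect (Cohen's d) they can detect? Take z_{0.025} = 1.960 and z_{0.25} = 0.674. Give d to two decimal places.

For two independent groups of n = 143 each: d_min = (z_{α/2} + z_β)·√(2/n).
z-sum = 1.960 + 0.674 = 2.634.
d_min = 2.634 × √(2/143) = 2.634 × 0.1183 = 0.312.

d_min ≈ 0.31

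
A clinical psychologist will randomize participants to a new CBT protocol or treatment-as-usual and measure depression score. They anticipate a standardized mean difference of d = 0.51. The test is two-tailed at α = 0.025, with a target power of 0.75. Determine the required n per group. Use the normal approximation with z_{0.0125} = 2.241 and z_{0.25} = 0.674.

For two independent groups with equal n: n = 2·((z_{α/2} + z_β) / d)².
z_{α/2} + z_β = 2.241 + 0.674 = 2.915.
n = 2 × (2.915 / 0.51)² = 2 × 5.716² = 2 × 32.67 = 65.3.
Round up to the next whole participant.

n = 66 per group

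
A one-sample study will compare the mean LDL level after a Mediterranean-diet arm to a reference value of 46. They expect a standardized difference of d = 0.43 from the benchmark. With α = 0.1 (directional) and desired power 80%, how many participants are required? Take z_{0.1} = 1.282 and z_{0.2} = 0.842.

n = 25

For a one-sample test: n = ((z_{α} + z_β) / d)².
z_{α} + z_β = 1.282 + 0.842 = 2.124.
n = (2.124 / 0.43)² = 4.940² = 24.40.
Round up.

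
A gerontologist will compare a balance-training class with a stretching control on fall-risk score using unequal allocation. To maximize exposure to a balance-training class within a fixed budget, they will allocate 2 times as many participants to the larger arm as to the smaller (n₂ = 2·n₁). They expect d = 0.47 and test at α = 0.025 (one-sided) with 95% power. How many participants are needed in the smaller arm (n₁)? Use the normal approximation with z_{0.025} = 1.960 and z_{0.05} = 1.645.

n₁ = 89

With allocation ratio k = n₂/n₁ = 2, Var(x̄₁−x̄₂) = σ²(1/n₁ + 1/(k·n₁)) = σ²·(k+1)/(k·n₁).
So n₁ = (1 + 1/k)·((z_{α} + z_β)/d)² = 1.500 × (3.605/0.47)².
n₁ = 1.500 × 58.83 = 88.2.
Round up: n₁ = 89, giving n₂ = 2 × 89 = 178.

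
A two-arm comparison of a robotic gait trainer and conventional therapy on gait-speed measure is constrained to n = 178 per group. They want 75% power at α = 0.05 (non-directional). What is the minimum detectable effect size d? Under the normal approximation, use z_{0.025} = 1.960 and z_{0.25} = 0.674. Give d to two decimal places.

For two independent groups of n = 178 each: d_min = (z_{α/2} + z_β)·√(2/n).
z-sum = 1.960 + 0.674 = 2.634.
d_min = 2.634 × √(2/178) = 2.634 × 0.1060 = 0.279.

d_min ≈ 0.28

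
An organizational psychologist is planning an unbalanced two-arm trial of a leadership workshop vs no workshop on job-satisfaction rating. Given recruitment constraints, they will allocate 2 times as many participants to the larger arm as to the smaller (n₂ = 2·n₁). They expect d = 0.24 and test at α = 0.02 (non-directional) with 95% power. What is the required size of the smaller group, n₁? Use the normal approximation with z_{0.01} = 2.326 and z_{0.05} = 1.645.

With allocation ratio k = n₂/n₁ = 2, Var(x̄₁−x̄₂) = σ²(1/n₁ + 1/(k·n₁)) = σ²·(k+1)/(k·n₁).
So n₁ = (1 + 1/k)·((z_{α/2} + z_β)/d)² = 1.500 × (3.971/0.24)².
n₁ = 1.500 × 273.76 = 410.6.
Round up: n₁ = 411, giving n₂ = 2 × 411 = 822.

n₁ = 411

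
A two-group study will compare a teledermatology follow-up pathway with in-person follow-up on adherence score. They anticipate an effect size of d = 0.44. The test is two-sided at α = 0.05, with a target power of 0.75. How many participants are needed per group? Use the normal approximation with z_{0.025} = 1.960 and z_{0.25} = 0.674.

n = 72 per group

For two independent groups with equal n: n = 2·((z_{α/2} + z_β) / d)².
z_{α/2} + z_β = 1.960 + 0.674 = 2.634.
n = 2 × (2.634 / 0.44)² = 2 × 5.986² = 2 × 35.84 = 71.7.
Round up to the next whole participant.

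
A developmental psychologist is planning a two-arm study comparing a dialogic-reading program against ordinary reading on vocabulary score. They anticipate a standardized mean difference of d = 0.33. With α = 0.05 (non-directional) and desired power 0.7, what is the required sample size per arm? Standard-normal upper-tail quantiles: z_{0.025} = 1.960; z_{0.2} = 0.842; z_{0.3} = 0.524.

For two independent groups with equal n: n = 2·((z_{α/2} + z_β) / d)².
z_{α/2} + z_β = 1.960 + 0.524 = 2.484.
n = 2 × (2.484 / 0.33)² = 2 × 7.527² = 2 × 56.66 = 113.3.
Round up to the next whole participant.

n = 114 per group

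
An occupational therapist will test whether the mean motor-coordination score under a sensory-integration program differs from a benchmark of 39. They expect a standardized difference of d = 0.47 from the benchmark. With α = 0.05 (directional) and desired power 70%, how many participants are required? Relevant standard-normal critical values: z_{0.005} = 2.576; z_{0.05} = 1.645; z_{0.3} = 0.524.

n = 22

For a one-sample test: n = ((z_{α} + z_β) / d)².
z_{α} + z_β = 1.645 + 0.524 = 2.169.
n = (2.169 / 0.47)² = 4.615² = 21.30.
Round up.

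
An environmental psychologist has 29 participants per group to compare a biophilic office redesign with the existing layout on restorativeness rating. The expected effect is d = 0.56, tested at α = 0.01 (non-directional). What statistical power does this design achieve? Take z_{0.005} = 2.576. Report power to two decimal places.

power ≈ 0.33

For two equal groups, power = Φ(d·√(n/2) − z_{α/2}).
d·√(n/2) = 0.56 × √(29/2) = 0.56 × 3.808 = 2.132.
z_β = 2.132 − 2.576 = -0.444.
Power = Φ(-0.444) = 0.329.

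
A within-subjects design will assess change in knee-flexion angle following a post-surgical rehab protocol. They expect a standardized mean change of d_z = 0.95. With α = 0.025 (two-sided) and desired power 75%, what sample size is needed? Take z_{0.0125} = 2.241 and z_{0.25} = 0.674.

n = 10 pairs

For a paired (one-sample on differences) test: n = ((z_{α/2} + z_β) / d)².
z_{α/2} + z_β = 2.241 + 0.674 = 2.915.
n = (2.915 / 0.95)² = 3.068² = 9.42.
Round up.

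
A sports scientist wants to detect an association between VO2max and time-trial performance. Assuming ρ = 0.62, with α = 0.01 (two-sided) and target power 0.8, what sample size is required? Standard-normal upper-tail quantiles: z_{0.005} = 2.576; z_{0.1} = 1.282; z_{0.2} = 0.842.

n = 26

Fisher's z: C = ½·ln((1+r)/(1−r)) = ½·ln(4.2632) = 0.7250.
n = ((z_{α/2} + z_β)/C)² + 3.
(2.576 + 0.842) / 0.7250 = 3.418 / 0.7250 = 4.714.
n = 4.714² + 3 = 22.23 + 3 = 25.2.
Round up.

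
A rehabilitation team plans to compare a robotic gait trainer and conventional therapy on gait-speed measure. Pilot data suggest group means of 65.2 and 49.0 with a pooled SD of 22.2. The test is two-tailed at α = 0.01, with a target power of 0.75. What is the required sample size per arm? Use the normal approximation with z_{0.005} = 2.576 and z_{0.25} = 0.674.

Cohen's d = |M₁ − M₂| / SD_pooled = |65.2 − 49.0| / 22.2 = 16.2 / 22.2 = 0.730.
For two independent groups with equal n: n = 2·((z_{α/2} + z_β) / d)².
z_{α/2} + z_β = 2.576 + 0.674 = 3.250.
n = 2 × (3.250 / 0.730)² = 2 × 4.452² = 2 × 19.82 = 39.6.
Round up to the next whole participant.

n = 40 per group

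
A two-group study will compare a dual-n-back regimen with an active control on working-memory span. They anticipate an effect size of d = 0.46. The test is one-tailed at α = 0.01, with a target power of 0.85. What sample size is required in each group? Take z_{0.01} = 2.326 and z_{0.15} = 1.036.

n = 107 per group

For two independent groups with equal n: n = 2·((z_{α} + z_β) / d)².
z_{α} + z_β = 2.326 + 1.036 = 3.362.
n = 2 × (3.362 / 0.46)² = 2 × 7.309² = 2 × 53.42 = 106.8.
Round up to the next whole participant.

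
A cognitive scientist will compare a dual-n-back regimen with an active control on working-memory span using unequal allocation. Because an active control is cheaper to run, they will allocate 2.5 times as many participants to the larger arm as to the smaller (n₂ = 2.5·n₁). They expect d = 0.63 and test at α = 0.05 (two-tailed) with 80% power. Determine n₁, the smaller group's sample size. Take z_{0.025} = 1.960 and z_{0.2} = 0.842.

n₁ = 28

With allocation ratio k = n₂/n₁ = 2.5, Var(x̄₁−x̄₂) = σ²(1/n₁ + 1/(k·n₁)) = σ²·(k+1)/(k·n₁).
So n₁ = (1 + 1/k)·((z_{α/2} + z_β)/d)² = 1.400 × (2.802/0.63)².
n₁ = 1.400 × 19.78 = 27.7.
Round up: n₁ = 28, giving n₂ = 2.5 × 28 = 70.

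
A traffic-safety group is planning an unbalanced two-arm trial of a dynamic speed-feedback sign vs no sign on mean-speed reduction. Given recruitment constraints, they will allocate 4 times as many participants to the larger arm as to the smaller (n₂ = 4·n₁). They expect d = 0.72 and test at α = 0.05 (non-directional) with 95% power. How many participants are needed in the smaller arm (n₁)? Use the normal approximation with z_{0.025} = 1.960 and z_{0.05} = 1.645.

With allocation ratio k = n₂/n₁ = 4, Var(x̄₁−x̄₂) = σ²(1/n₁ + 1/(k·n₁)) = σ²·(k+1)/(k·n₁).
So n₁ = (1 + 1/k)·((z_{α/2} + z_β)/d)² = 1.250 × (3.605/0.72)².
n₁ = 1.250 × 25.07 = 31.3.
Round up: n₁ = 32, giving n₂ = 4 × 32 = 128.

n₁ = 32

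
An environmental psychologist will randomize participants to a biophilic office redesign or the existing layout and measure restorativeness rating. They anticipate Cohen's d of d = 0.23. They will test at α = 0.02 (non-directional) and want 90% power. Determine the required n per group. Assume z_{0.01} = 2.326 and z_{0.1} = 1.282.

n = 493 per group

For two independent groups with equal n: n = 2·((z_{α/2} + z_β) / d)².
z_{α/2} + z_β = 2.326 + 1.282 = 3.608.
n = 2 × (3.608 / 0.23)² = 2 × 15.687² = 2 × 246.08 = 492.2.
Round up to the next whole participant.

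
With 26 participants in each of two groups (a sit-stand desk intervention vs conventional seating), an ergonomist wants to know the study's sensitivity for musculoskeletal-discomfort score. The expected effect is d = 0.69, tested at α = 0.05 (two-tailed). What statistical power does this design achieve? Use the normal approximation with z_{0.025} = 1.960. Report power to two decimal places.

power ≈ 0.70

For two equal groups, power = Φ(d·√(n/2) − z_{α/2}).
d·√(n/2) = 0.69 × √(26/2) = 0.69 × 3.606 = 2.488.
z_β = 2.488 − 1.960 = 0.528.
Power = Φ(0.528) = 0.701.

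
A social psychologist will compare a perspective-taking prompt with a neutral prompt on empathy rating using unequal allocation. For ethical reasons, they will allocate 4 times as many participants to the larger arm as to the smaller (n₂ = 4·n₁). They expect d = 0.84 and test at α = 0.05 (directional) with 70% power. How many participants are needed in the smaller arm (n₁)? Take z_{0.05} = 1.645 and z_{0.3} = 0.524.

n₁ = 9

With allocation ratio k = n₂/n₁ = 4, Var(x̄₁−x̄₂) = σ²(1/n₁ + 1/(k·n₁)) = σ²·(k+1)/(k·n₁).
So n₁ = (1 + 1/k)·((z_{α} + z_β)/d)² = 1.250 × (2.169/0.84)².
n₁ = 1.250 × 6.67 = 8.3.
Round up: n₁ = 9, giving n₂ = 4 × 9 = 36.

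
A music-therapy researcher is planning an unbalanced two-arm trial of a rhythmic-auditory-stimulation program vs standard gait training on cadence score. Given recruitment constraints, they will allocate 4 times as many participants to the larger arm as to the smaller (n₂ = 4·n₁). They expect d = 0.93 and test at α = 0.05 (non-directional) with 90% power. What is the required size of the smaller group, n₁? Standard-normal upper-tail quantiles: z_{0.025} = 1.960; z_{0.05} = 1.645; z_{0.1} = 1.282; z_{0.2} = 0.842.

n₁ = 16

With allocation ratio k = n₂/n₁ = 4, Var(x̄₁−x̄₂) = σ²(1/n₁ + 1/(k·n₁)) = σ²·(k+1)/(k·n₁).
So n₁ = (1 + 1/k)·((z_{α/2} + z_β)/d)² = 1.250 × (3.242/0.93)².
n₁ = 1.250 × 12.15 = 15.2.
Round up: n₁ = 16, giving n₂ = 4 × 16 = 64.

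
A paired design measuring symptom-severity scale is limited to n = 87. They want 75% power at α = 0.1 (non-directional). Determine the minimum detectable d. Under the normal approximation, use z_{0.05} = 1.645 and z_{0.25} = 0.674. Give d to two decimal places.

d_min ≈ 0.25

For a single sample (or paired design) of n = 87: d_min = (z_{α/2} + z_β)/√n.
z-sum = 1.645 + 0.674 = 2.319.
d_min = 2.319 / √87 = 2.319 / 9.327 = 0.249.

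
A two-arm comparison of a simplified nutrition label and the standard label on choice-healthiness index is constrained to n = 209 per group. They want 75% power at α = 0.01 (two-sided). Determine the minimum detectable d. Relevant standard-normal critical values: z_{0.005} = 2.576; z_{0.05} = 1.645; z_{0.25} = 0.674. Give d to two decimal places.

d_min ≈ 0.32

For two independent groups of n = 209 each: d_min = (z_{α/2} + z_β)·√(2/n).
z-sum = 2.576 + 0.674 = 3.250.
d_min = 3.250 × √(2/209) = 3.250 × 0.0978 = 0.318.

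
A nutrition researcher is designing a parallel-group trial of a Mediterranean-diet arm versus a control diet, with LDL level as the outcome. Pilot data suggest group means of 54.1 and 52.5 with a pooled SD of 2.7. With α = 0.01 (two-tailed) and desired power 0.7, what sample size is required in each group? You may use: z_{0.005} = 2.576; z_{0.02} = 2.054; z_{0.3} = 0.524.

Cohen's d = |M₁ − M₂| / SD_pooled = |54.1 − 52.5| / 2.7 = 1.6 / 2.7 = 0.593.
For two independent groups with equal n: n = 2·((z_{α/2} + z_β) / d)².
z_{α/2} + z_β = 2.576 + 0.524 = 3.100.
n = 2 × (3.100 / 0.593)² = 2 × 5.228² = 2 × 27.33 = 54.7.
Round up to the next whole participant.

n = 55 per group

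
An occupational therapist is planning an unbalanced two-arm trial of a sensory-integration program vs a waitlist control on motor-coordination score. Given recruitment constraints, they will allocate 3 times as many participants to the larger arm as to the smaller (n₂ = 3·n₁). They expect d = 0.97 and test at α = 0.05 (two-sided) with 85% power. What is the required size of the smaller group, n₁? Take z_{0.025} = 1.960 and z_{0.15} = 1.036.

n₁ = 13

With allocation ratio k = n₂/n₁ = 3, Var(x̄₁−x̄₂) = σ²(1/n₁ + 1/(k·n₁)) = σ²·(k+1)/(k·n₁).
So n₁ = (1 + 1/k)·((z_{α/2} + z_β)/d)² = 1.333 × (2.996/0.97)².
n₁ = 1.333 × 9.54 = 12.7.
Round up: n₁ = 13, giving n₂ = 3 × 13 = 39.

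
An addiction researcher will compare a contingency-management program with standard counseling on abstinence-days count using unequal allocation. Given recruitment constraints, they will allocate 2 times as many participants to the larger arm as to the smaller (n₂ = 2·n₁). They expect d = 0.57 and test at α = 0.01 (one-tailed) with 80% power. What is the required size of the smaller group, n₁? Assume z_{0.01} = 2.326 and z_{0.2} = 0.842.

With allocation ratio k = n₂/n₁ = 2, Var(x̄₁−x̄₂) = σ²(1/n₁ + 1/(k·n₁)) = σ²·(k+1)/(k·n₁).
So n₁ = (1 + 1/k)·((z_{α} + z_β)/d)² = 1.500 × (3.168/0.57)².
n₁ = 1.500 × 30.89 = 46.3.
Round up: n₁ = 47, giving n₂ = 2 × 47 = 94.

n₁ = 47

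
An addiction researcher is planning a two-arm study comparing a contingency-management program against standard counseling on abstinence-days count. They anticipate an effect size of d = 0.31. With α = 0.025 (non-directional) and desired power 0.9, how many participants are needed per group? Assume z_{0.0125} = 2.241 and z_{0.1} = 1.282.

For two independent groups with equal n: n = 2·((z_{α/2} + z_β) / d)².
z_{α/2} + z_β = 2.241 + 1.282 = 3.523.
n = 2 × (3.523 / 0.31)² = 2 × 11.365² = 2 × 129.15 = 258.3.
Round up to the next whole participant.

n = 259 per group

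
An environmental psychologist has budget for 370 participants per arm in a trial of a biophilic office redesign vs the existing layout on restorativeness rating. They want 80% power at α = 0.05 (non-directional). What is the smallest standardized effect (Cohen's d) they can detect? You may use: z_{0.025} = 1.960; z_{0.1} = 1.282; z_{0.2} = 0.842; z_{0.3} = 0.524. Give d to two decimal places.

For two independent groups of n = 370 each: d_min = (z_{α/2} + z_β)·√(2/n).
z-sum = 1.960 + 0.842 = 2.802.
d_min = 2.802 × √(2/370) = 2.802 × 0.0735 = 0.206.

d_min ≈ 0.21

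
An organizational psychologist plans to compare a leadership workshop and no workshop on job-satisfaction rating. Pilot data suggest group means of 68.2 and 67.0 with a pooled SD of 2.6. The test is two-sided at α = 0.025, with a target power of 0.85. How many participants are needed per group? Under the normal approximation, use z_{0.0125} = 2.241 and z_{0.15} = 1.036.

Cohen's d = |M₁ − M₂| / SD_pooled = |68.2 − 67.0| / 2.6 = 1.2 / 2.6 = 0.462.
For two independent groups with equal n: n = 2·((z_{α/2} + z_β) / d)².
z_{α/2} + z_β = 2.241 + 1.036 = 3.277.
n = 2 × (3.277 / 0.462)² = 2 × 7.093² = 2 × 50.31 = 100.6.
Round up to the next whole participant.

n = 101 per group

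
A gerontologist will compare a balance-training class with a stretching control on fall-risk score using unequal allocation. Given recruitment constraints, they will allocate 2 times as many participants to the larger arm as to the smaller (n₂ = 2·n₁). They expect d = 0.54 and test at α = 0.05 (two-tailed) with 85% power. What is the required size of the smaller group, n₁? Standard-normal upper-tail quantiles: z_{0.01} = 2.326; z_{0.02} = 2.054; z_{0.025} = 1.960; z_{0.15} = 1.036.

With allocation ratio k = n₂/n₁ = 2, Var(x̄₁−x̄₂) = σ²(1/n₁ + 1/(k·n₁)) = σ²·(k+1)/(k·n₁).
So n₁ = (1 + 1/k)·((z_{α/2} + z_β)/d)² = 1.500 × (2.996/0.54)².
n₁ = 1.500 × 30.78 = 46.2.
Round up: n₁ = 47, giving n₂ = 2 × 47 = 94.

n₁ = 47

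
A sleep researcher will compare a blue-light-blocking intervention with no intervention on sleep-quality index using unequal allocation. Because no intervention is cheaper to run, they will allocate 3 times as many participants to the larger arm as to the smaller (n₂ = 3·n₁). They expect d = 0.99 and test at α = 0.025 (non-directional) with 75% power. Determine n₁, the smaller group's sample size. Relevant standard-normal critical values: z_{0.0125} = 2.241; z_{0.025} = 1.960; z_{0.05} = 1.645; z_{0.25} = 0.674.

With allocation ratio k = n₂/n₁ = 3, Var(x̄₁−x̄₂) = σ²(1/n₁ + 1/(k·n₁)) = σ²·(k+1)/(k·n₁).
So n₁ = (1 + 1/k)·((z_{α/2} + z_β)/d)² = 1.333 × (2.915/0.99)².
n₁ = 1.333 × 8.67 = 11.6.
Round up: n₁ = 12, giving n₂ = 3 × 12 = 36.

n₁ = 12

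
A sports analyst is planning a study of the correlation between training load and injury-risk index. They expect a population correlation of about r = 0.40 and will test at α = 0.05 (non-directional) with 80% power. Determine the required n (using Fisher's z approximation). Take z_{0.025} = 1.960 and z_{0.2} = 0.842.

n = 47

Fisher's z: C = ½·ln((1+r)/(1−r)) = ½·ln(2.3333) = 0.4236.
n = ((z_{α/2} + z_β)/C)² + 3.
(1.960 + 0.842) / 0.4236 = 2.802 / 0.4236 = 6.615.
n = 6.615² + 3 = 43.75 + 3 = 46.8.
Round up.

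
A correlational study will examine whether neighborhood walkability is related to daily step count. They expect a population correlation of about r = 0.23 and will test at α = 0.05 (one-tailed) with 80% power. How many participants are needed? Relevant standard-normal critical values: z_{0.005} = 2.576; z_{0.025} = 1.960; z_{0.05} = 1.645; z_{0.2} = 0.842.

Fisher's z: C = ½·ln((1+r)/(1−r)) = ½·ln(1.5974) = 0.2342.
n = ((z_{α} + z_β)/C)² + 3.
(1.645 + 0.842) / 0.2342 = 2.487 / 0.2342 = 10.619.
n = 10.619² + 3 = 112.77 + 3 = 115.8.
Round up.

n = 116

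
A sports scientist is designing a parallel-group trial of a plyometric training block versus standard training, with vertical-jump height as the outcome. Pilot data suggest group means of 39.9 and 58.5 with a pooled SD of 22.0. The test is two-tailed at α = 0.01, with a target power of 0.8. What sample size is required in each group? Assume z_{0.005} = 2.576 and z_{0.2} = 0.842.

Cohen's d = |M₁ − M₂| / SD_pooled = |39.9 − 58.5| / 22.0 = 18.6 / 22.0 = 0.845.
For two independent groups with equal n: n = 2·((z_{α/2} + z_β) / d)².
z_{α/2} + z_β = 2.576 + 0.842 = 3.418.
n = 2 × (3.418 / 0.845)² = 2 × 4.045² = 2 × 16.36 = 32.7.
Round up to the next whole participant.

n = 33 per group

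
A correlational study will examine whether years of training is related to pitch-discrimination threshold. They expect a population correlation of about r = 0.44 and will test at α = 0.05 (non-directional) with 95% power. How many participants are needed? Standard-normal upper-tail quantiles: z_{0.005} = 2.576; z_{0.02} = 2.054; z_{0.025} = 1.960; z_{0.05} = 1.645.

n = 62

Fisher's z: C = ½·ln((1+r)/(1−r)) = ½·ln(2.5714) = 0.4722.
n = ((z_{α/2} + z_β)/C)² + 3.
(1.960 + 1.645) / 0.4722 = 3.605 / 0.4722 = 7.634.
n = 7.634² + 3 = 58.29 + 3 = 61.3.
Round up.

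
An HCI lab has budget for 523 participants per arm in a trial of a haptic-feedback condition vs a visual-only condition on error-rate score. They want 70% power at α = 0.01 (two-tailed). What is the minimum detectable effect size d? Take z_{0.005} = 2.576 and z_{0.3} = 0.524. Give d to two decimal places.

For two independent groups of n = 523 each: d_min = (z_{α/2} + z_β)·√(2/n).
z-sum = 2.576 + 0.524 = 3.100.
d_min = 3.100 × √(2/523) = 3.100 × 0.0618 = 0.192.

d_min ≈ 0.19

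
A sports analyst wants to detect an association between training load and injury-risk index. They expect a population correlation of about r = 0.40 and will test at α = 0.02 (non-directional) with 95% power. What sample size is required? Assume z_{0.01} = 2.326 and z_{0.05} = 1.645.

Fisher's z: C = ½·ln((1+r)/(1−r)) = ½·ln(2.3333) = 0.4236.
n = ((z_{α/2} + z_β)/C)² + 3.
(2.326 + 1.645) / 0.4236 = 3.971 / 0.4236 = 9.374.
n = 9.374² + 3 = 87.88 + 3 = 90.9.
Round up.

n = 91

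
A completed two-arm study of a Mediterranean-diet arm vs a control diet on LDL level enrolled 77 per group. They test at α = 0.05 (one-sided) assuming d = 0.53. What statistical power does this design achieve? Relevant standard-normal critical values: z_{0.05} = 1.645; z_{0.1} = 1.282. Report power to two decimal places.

For two equal groups, power = Φ(d·√(n/2) − z_{α}).
d·√(n/2) = 0.53 × √(77/2) = 0.53 × 6.205 = 3.289.
z_β = 3.289 − 1.645 = 1.644.
Power = Φ(1.644) = 0.950.

power ≈ 0.95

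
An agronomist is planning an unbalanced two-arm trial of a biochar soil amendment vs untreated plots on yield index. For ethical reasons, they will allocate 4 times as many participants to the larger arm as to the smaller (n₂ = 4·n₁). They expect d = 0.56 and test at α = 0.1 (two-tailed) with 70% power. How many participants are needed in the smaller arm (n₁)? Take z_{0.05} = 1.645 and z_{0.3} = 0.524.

n₁ = 19

With allocation ratio k = n₂/n₁ = 4, Var(x̄₁−x̄₂) = σ²(1/n₁ + 1/(k·n₁)) = σ²·(k+1)/(k·n₁).
So n₁ = (1 + 1/k)·((z_{α/2} + z_β)/d)² = 1.250 × (2.169/0.56)².
n₁ = 1.250 × 15.00 = 18.8.
Round up: n₁ = 19, giving n₂ = 4 × 19 = 76.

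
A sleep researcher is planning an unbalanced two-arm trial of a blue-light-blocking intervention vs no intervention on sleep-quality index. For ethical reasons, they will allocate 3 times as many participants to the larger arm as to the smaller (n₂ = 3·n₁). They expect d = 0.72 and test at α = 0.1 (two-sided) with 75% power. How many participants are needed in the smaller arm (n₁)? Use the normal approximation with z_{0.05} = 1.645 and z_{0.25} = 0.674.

n₁ = 14

With allocation ratio k = n₂/n₁ = 3, Var(x̄₁−x̄₂) = σ²(1/n₁ + 1/(k·n₁)) = σ²·(k+1)/(k·n₁).
So n₁ = (1 + 1/k)·((z_{α/2} + z_β)/d)² = 1.333 × (2.319/0.72)².
n₁ = 1.333 × 10.37 = 13.8.
Round up: n₁ = 14, giving n₂ = 3 × 14 = 42.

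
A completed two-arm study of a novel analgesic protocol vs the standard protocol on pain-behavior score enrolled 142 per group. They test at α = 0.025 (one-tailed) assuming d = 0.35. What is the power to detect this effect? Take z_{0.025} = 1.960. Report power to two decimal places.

power ≈ 0.84

For two equal groups, power = Φ(d·√(n/2) − z_{α}).
d·√(n/2) = 0.35 × √(142/2) = 0.35 × 8.426 = 2.949.
z_β = 2.949 − 1.960 = 0.989.
Power = Φ(0.989) = 0.839.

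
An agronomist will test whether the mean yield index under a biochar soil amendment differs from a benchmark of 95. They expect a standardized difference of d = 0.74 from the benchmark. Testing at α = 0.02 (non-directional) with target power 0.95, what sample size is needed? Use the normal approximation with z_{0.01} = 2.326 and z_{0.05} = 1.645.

For a one-sample test: n = ((z_{α/2} + z_β) / d)².
z_{α/2} + z_β = 2.326 + 1.645 = 3.971.
n = (3.971 / 0.74)² = 5.366² = 28.80.
Round up.

n = 29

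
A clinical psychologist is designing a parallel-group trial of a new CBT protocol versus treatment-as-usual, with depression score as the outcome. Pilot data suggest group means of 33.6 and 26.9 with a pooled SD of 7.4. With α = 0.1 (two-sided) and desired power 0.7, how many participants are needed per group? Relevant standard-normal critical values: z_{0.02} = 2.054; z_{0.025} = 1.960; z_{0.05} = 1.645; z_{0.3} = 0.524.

n = 12 per group

Cohen's d = |M₁ − M₂| / SD_pooled = |33.6 − 26.9| / 7.4 = 6.7 / 7.4 = 0.905.
For two independent groups with equal n: n = 2·((z_{α/2} + z_β) / d)².
z_{α/2} + z_β = 1.645 + 0.524 = 2.169.
n = 2 × (2.169 / 0.905)² = 2 × 2.397² = 2 × 5.74 = 11.5.
Round up to the next whole participant.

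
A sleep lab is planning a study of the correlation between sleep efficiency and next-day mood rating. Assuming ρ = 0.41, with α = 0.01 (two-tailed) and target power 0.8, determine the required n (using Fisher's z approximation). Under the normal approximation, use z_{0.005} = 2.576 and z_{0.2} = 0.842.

Fisher's z: C = ½·ln((1+r)/(1−r)) = ½·ln(2.3898) = 0.4356.
n = ((z_{α/2} + z_β)/C)² + 3.
(2.576 + 0.842) / 0.4356 = 3.418 / 0.4356 = 7.847.
n = 7.847² + 3 = 61.57 + 3 = 64.6.
Round up.

n = 65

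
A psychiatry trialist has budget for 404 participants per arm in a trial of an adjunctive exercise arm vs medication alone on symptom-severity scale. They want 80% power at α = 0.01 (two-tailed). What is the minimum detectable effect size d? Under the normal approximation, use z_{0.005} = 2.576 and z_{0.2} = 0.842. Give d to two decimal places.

For two independent groups of n = 404 each: d_min = (z_{α/2} + z_β)·√(2/n).
z-sum = 2.576 + 0.842 = 3.418.
d_min = 3.418 × √(2/404) = 3.418 × 0.0704 = 0.240.

d_min ≈ 0.24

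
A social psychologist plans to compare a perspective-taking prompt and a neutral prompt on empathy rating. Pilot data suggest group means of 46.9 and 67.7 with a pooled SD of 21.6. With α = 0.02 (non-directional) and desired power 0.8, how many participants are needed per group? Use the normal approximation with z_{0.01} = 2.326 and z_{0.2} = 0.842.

n = 22 per group

Cohen's d = |M₁ − M₂| / SD_pooled = |46.9 − 67.7| / 21.6 = 20.8 / 21.6 = 0.963.
For two independent groups with equal n: n = 2·((z_{α/2} + z_β) / d)².
z_{α/2} + z_β = 2.326 + 0.842 = 3.168.
n = 2 × (3.168 / 0.963)² = 2 × 3.290² = 2 × 10.82 = 21.6.
Round up to the next whole participant.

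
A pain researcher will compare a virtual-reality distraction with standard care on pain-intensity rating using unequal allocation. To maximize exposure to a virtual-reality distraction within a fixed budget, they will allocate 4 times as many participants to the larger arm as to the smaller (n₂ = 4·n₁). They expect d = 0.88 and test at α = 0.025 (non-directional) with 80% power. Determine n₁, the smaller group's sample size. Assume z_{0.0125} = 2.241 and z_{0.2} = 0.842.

n₁ = 16

With allocation ratio k = n₂/n₁ = 4, Var(x̄₁−x̄₂) = σ²(1/n₁ + 1/(k·n₁)) = σ²·(k+1)/(k·n₁).
So n₁ = (1 + 1/k)·((z_{α/2} + z_β)/d)² = 1.250 × (3.083/0.88)².
n₁ = 1.250 × 12.27 = 15.3.
Round up: n₁ = 16, giving n₂ = 4 × 16 = 64.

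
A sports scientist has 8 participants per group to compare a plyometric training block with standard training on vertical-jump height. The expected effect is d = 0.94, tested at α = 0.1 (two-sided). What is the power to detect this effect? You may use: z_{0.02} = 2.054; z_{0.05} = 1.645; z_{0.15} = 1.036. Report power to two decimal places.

power ≈ 0.59

For two equal groups, power = Φ(d·√(n/2) − z_{α/2}).
d·√(n/2) = 0.94 × √(8/2) = 0.94 × 2.000 = 1.880.
z_β = 1.880 − 1.645 = 0.235.
Power = Φ(0.235) = 0.593.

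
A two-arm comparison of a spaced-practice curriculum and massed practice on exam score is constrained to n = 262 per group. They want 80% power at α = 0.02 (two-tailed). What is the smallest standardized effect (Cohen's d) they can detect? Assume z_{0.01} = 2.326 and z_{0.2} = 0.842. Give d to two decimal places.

d_min ≈ 0.28

For two independent groups of n = 262 each: d_min = (z_{α/2} + z_β)·√(2/n).
z-sum = 2.326 + 0.842 = 3.168.
d_min = 3.168 × √(2/262) = 3.168 × 0.0874 = 0.277.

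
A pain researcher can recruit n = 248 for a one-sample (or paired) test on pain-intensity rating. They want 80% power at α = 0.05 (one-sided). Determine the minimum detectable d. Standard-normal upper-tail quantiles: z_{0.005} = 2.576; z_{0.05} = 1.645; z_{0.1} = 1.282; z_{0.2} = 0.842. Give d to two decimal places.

d_min ≈ 0.16

For a single sample (or paired design) of n = 248: d_min = (z_{α} + z_β)/√n.
z-sum = 1.645 + 0.842 = 2.487.
d_min = 2.487 / √248 = 2.487 / 15.748 = 0.158.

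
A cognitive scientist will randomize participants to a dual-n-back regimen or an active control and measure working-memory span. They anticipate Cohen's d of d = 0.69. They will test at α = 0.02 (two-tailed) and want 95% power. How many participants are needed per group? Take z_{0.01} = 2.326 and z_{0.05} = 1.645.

n = 67 per group

For two independent groups with equal n: n = 2·((z_{α/2} + z_β) / d)².
z_{α/2} + z_β = 2.326 + 1.645 = 3.971.
n = 2 × (3.971 / 0.69)² = 2 × 5.755² = 2 × 33.12 = 66.2.
Round up to the next whole participant.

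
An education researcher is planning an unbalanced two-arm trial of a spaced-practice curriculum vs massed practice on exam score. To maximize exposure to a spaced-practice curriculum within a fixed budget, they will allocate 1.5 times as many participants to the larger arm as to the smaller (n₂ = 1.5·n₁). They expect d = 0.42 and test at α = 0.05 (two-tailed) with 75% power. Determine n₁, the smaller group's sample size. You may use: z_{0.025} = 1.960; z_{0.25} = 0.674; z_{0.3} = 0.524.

n₁ = 66

With allocation ratio k = n₂/n₁ = 1.5, Var(x̄₁−x̄₂) = σ²(1/n₁ + 1/(k·n₁)) = σ²·(k+1)/(k·n₁).
So n₁ = (1 + 1/k)·((z_{α/2} + z_β)/d)² = 1.667 × (2.634/0.42)².
n₁ = 1.667 × 39.33 = 65.6.
Round up: n₁ = 66, giving n₂ = 1.5 × 66 = 99.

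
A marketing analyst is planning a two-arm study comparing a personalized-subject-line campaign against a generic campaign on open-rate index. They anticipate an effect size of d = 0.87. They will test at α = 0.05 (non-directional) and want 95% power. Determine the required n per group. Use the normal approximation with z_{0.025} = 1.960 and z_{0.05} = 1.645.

n = 35 per group

For two independent groups with equal n: n = 2·((z_{α/2} + z_β) / d)².
z_{α/2} + z_β = 1.960 + 1.645 = 3.605.
n = 2 × (3.605 / 0.87)² = 2 × 4.144² = 2 × 17.17 = 34.3.
Round up to the next whole participant.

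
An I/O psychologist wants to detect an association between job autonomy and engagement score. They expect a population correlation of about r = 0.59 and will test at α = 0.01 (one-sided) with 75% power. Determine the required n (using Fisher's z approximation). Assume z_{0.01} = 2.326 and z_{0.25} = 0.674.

Fisher's z: C = ½·ln((1+r)/(1−r)) = ½·ln(3.8780) = 0.6777.
n = ((z_{α} + z_β)/C)² + 3.
(2.326 + 0.674) / 0.6777 = 3.000 / 0.6777 = 4.427.
n = 4.427² + 3 = 19.60 + 3 = 22.6.
Round up.

n = 23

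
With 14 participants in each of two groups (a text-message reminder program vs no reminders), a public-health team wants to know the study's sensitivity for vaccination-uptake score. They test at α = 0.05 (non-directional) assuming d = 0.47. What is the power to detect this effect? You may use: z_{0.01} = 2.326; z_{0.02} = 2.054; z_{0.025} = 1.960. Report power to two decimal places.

For two equal groups, power = Φ(d·√(n/2) − z_{α/2}).
d·√(n/2) = 0.47 × √(14/2) = 0.47 × 2.646 = 1.244.
z_β = 1.244 − 1.960 = -0.716.
Power = Φ(-0.716) = 0.237.

power ≈ 0.24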